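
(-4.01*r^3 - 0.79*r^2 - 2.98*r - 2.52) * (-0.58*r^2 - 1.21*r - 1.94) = 2.3258*r^5 + 5.3103*r^4 + 10.4637*r^3 + 6.6*r^2 + 8.8304*r + 4.8888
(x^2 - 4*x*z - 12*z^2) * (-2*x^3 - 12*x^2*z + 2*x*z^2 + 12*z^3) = -2*x^5 - 4*x^4*z + 74*x^3*z^2 + 148*x^2*z^3 - 72*x*z^4 - 144*z^5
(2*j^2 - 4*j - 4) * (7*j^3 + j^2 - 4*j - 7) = 14*j^5 - 26*j^4 - 40*j^3 - 2*j^2 + 44*j + 28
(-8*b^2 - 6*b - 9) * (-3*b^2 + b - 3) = 24*b^4 + 10*b^3 + 45*b^2 + 9*b + 27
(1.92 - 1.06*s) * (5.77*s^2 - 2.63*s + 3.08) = -6.1162*s^3 + 13.8662*s^2 - 8.3144*s + 5.9136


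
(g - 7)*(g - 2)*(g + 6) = g^3 - 3*g^2 - 40*g + 84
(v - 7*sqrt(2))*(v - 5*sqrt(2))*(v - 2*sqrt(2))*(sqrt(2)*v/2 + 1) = sqrt(2)*v^4/2 - 13*v^3 + 45*sqrt(2)*v^2 - 22*v - 140*sqrt(2)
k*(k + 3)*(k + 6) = k^3 + 9*k^2 + 18*k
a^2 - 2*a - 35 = (a - 7)*(a + 5)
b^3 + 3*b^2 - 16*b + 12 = (b - 2)*(b - 1)*(b + 6)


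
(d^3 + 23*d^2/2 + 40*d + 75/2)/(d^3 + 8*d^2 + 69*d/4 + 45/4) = 2*(d + 5)/(2*d + 3)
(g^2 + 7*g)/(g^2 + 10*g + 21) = g/(g + 3)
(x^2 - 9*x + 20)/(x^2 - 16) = (x - 5)/(x + 4)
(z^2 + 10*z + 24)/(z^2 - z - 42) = (z + 4)/(z - 7)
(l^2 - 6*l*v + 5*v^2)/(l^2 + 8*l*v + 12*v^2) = (l^2 - 6*l*v + 5*v^2)/(l^2 + 8*l*v + 12*v^2)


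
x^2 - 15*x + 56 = (x - 8)*(x - 7)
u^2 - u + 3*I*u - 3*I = (u - 1)*(u + 3*I)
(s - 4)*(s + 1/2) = s^2 - 7*s/2 - 2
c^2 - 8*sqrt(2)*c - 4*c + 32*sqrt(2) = (c - 4)*(c - 8*sqrt(2))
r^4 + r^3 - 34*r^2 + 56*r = r*(r - 4)*(r - 2)*(r + 7)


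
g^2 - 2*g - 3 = (g - 3)*(g + 1)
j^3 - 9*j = j*(j - 3)*(j + 3)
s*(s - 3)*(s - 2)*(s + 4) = s^4 - s^3 - 14*s^2 + 24*s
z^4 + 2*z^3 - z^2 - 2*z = z*(z - 1)*(z + 1)*(z + 2)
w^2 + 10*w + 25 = (w + 5)^2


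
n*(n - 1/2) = n^2 - n/2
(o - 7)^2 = o^2 - 14*o + 49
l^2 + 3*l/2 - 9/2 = (l - 3/2)*(l + 3)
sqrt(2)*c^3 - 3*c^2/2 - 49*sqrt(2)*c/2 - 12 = (c - 4*sqrt(2))*(c + 3*sqrt(2))*(sqrt(2)*c + 1/2)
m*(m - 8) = m^2 - 8*m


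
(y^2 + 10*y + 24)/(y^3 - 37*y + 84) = (y^2 + 10*y + 24)/(y^3 - 37*y + 84)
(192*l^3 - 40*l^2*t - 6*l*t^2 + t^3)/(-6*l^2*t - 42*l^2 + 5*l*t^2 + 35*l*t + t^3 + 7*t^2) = (32*l^2 - 12*l*t + t^2)/(-l*t - 7*l + t^2 + 7*t)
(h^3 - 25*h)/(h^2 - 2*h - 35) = h*(h - 5)/(h - 7)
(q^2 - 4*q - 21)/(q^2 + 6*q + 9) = (q - 7)/(q + 3)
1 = 1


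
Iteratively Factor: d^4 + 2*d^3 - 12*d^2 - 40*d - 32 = (d + 2)*(d^3 - 12*d - 16) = (d + 2)^2*(d^2 - 2*d - 8) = (d + 2)^3*(d - 4)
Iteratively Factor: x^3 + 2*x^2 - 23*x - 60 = (x - 5)*(x^2 + 7*x + 12) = (x - 5)*(x + 4)*(x + 3)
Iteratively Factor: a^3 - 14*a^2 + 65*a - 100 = (a - 5)*(a^2 - 9*a + 20) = (a - 5)*(a - 4)*(a - 5)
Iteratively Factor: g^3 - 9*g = (g)*(g^2 - 9) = g*(g - 3)*(g + 3)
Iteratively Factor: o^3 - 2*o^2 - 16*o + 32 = (o - 4)*(o^2 + 2*o - 8) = (o - 4)*(o - 2)*(o + 4)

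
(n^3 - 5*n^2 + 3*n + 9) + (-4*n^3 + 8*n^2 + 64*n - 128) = -3*n^3 + 3*n^2 + 67*n - 119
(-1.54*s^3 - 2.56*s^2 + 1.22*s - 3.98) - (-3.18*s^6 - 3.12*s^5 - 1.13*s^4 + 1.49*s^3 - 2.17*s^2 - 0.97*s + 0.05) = 3.18*s^6 + 3.12*s^5 + 1.13*s^4 - 3.03*s^3 - 0.39*s^2 + 2.19*s - 4.03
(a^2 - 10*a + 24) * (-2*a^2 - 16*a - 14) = -2*a^4 + 4*a^3 + 98*a^2 - 244*a - 336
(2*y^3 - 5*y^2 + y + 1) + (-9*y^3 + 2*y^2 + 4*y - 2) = -7*y^3 - 3*y^2 + 5*y - 1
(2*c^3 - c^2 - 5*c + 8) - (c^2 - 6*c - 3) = 2*c^3 - 2*c^2 + c + 11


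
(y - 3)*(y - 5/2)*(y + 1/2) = y^3 - 5*y^2 + 19*y/4 + 15/4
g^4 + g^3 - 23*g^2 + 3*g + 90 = (g - 3)^2*(g + 2)*(g + 5)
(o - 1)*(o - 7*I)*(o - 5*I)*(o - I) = o^4 - o^3 - 13*I*o^3 - 47*o^2 + 13*I*o^2 + 47*o + 35*I*o - 35*I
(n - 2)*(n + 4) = n^2 + 2*n - 8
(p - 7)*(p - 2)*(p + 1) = p^3 - 8*p^2 + 5*p + 14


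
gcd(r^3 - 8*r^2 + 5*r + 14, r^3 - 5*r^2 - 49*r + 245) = r - 7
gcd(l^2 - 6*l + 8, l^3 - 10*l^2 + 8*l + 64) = l - 4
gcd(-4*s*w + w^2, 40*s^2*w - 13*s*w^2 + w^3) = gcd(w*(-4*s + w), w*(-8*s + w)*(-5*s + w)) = w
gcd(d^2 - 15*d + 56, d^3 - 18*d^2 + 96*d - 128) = d - 8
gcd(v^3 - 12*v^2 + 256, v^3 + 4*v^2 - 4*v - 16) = v + 4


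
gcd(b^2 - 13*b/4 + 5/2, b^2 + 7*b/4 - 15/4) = b - 5/4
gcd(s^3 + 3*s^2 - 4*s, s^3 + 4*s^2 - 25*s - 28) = 1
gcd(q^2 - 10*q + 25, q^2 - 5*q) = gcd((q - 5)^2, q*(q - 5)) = q - 5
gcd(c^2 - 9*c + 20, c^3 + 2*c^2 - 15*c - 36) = c - 4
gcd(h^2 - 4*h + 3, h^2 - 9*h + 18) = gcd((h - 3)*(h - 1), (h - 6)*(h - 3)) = h - 3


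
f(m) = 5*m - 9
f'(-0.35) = 5.00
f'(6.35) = 5.00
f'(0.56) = 5.00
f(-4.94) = -33.70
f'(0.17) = 5.00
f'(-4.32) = 5.00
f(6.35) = 22.75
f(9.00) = 36.00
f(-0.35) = -10.75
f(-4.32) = -30.60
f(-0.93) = -13.65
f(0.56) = -6.20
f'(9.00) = 5.00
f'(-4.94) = 5.00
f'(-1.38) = 5.00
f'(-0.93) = 5.00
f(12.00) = 51.00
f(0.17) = -8.15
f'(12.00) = 5.00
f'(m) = 5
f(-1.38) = -15.90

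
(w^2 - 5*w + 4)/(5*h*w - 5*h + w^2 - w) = (w - 4)/(5*h + w)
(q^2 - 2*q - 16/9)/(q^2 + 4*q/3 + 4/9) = (3*q - 8)/(3*q + 2)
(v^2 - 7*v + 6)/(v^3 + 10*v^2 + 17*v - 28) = (v - 6)/(v^2 + 11*v + 28)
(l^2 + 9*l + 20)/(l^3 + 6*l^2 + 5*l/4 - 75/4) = 4*(l + 4)/(4*l^2 + 4*l - 15)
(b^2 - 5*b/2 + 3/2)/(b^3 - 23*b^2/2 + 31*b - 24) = (b - 1)/(b^2 - 10*b + 16)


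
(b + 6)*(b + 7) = b^2 + 13*b + 42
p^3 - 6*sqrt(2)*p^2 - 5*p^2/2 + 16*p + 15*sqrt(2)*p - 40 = (p - 5/2)*(p - 4*sqrt(2))*(p - 2*sqrt(2))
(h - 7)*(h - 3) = h^2 - 10*h + 21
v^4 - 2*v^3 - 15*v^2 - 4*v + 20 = (v - 5)*(v - 1)*(v + 2)^2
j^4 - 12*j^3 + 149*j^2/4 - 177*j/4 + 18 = (j - 8)*(j - 3/2)^2*(j - 1)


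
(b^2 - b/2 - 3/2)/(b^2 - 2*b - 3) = (b - 3/2)/(b - 3)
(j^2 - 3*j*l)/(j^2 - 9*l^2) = j/(j + 3*l)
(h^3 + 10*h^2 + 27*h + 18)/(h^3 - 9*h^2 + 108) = (h^2 + 7*h + 6)/(h^2 - 12*h + 36)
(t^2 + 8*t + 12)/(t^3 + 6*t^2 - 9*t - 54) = (t + 2)/(t^2 - 9)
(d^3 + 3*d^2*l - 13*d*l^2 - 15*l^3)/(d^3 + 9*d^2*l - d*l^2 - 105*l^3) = (d + l)/(d + 7*l)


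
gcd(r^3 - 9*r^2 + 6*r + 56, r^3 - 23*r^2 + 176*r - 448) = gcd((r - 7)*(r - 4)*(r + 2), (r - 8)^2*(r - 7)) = r - 7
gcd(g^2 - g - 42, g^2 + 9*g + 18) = g + 6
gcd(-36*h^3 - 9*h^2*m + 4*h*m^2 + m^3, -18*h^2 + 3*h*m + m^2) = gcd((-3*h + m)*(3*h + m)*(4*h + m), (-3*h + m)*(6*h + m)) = 3*h - m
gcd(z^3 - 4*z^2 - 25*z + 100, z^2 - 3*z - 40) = z + 5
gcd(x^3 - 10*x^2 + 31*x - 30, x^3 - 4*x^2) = 1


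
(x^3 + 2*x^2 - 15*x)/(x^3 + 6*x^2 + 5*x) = (x - 3)/(x + 1)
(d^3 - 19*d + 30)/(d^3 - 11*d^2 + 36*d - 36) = (d + 5)/(d - 6)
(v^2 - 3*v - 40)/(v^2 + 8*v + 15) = (v - 8)/(v + 3)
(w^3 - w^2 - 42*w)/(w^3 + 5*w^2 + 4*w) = (w^2 - w - 42)/(w^2 + 5*w + 4)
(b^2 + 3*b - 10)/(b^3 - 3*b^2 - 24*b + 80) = (b - 2)/(b^2 - 8*b + 16)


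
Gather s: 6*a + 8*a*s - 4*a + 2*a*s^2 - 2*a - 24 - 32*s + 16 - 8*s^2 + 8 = s^2*(2*a - 8) + s*(8*a - 32)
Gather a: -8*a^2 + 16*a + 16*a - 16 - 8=-8*a^2 + 32*a - 24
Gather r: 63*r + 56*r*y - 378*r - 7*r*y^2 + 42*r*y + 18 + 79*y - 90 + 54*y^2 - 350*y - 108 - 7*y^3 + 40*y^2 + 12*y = r*(-7*y^2 + 98*y - 315) - 7*y^3 + 94*y^2 - 259*y - 180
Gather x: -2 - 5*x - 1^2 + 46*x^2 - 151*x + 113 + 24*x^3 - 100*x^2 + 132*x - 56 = 24*x^3 - 54*x^2 - 24*x + 54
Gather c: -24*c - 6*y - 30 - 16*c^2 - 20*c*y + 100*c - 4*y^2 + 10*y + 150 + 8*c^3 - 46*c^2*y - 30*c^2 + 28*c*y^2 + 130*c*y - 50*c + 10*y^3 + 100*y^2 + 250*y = 8*c^3 + c^2*(-46*y - 46) + c*(28*y^2 + 110*y + 26) + 10*y^3 + 96*y^2 + 254*y + 120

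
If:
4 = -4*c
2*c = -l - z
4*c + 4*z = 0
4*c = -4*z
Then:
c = -1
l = 1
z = 1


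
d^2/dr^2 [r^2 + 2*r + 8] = 2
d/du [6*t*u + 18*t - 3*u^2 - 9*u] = 6*t - 6*u - 9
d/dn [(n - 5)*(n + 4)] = 2*n - 1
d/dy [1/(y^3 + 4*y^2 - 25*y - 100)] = (-3*y^2 - 8*y + 25)/(y^3 + 4*y^2 - 25*y - 100)^2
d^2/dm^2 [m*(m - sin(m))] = m*sin(m) - 2*cos(m) + 2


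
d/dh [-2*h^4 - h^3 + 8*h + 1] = -8*h^3 - 3*h^2 + 8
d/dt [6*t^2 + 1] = 12*t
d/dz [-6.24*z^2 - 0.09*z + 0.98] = -12.48*z - 0.09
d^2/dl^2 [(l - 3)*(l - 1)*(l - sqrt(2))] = 6*l - 8 - 2*sqrt(2)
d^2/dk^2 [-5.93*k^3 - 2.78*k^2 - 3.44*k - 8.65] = -35.58*k - 5.56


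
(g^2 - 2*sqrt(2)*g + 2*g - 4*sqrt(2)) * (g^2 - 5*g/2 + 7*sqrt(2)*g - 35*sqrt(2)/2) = g^4 - g^3/2 + 5*sqrt(2)*g^3 - 33*g^2 - 5*sqrt(2)*g^2/2 - 25*sqrt(2)*g + 14*g + 140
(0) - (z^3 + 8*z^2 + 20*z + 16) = -z^3 - 8*z^2 - 20*z - 16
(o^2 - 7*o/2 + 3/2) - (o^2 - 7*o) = 7*o/2 + 3/2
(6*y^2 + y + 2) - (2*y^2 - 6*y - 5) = 4*y^2 + 7*y + 7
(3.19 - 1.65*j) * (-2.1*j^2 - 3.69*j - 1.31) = 3.465*j^3 - 0.6105*j^2 - 9.6096*j - 4.1789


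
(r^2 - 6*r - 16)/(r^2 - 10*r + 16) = (r + 2)/(r - 2)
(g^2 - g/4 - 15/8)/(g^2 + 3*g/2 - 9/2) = (g + 5/4)/(g + 3)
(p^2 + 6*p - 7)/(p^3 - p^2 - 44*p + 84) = (p - 1)/(p^2 - 8*p + 12)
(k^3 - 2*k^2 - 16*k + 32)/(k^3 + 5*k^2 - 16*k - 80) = (k - 2)/(k + 5)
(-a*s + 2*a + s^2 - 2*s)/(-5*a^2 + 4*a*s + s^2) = (s - 2)/(5*a + s)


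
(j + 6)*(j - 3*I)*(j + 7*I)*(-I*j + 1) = -I*j^4 + 5*j^3 - 6*I*j^3 + 30*j^2 - 17*I*j^2 + 21*j - 102*I*j + 126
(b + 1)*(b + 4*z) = b^2 + 4*b*z + b + 4*z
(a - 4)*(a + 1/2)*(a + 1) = a^3 - 5*a^2/2 - 11*a/2 - 2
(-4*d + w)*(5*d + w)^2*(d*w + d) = -100*d^4*w - 100*d^4 - 15*d^3*w^2 - 15*d^3*w + 6*d^2*w^3 + 6*d^2*w^2 + d*w^4 + d*w^3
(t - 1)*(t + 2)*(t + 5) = t^3 + 6*t^2 + 3*t - 10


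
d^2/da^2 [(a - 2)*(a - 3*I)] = 2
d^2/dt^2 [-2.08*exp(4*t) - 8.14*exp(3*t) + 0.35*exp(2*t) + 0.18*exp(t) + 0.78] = (-33.28*exp(3*t) - 73.26*exp(2*t) + 1.4*exp(t) + 0.18)*exp(t)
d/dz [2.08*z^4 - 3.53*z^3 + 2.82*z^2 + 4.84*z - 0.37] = 8.32*z^3 - 10.59*z^2 + 5.64*z + 4.84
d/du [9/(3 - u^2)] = 18*u/(u^2 - 3)^2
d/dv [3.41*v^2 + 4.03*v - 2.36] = 6.82*v + 4.03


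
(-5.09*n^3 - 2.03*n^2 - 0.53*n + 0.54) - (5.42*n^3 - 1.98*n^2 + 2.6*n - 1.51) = -10.51*n^3 - 0.0499999999999998*n^2 - 3.13*n + 2.05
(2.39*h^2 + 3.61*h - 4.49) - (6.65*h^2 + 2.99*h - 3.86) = -4.26*h^2 + 0.62*h - 0.63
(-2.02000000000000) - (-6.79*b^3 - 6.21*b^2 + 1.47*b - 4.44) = 6.79*b^3 + 6.21*b^2 - 1.47*b + 2.42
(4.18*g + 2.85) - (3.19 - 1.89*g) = 6.07*g - 0.34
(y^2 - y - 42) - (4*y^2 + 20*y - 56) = -3*y^2 - 21*y + 14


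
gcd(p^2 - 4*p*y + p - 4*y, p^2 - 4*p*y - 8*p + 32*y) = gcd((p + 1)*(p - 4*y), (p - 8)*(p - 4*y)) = -p + 4*y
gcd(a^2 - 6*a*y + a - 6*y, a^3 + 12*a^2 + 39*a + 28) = a + 1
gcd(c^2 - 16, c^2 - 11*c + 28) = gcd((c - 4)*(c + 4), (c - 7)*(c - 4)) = c - 4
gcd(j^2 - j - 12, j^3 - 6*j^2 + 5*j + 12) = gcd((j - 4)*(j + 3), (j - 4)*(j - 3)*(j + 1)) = j - 4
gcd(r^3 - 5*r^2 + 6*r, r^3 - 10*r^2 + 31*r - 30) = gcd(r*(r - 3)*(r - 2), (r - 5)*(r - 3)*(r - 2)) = r^2 - 5*r + 6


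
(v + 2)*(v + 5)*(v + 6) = v^3 + 13*v^2 + 52*v + 60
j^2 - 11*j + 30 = (j - 6)*(j - 5)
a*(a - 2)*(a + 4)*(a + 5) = a^4 + 7*a^3 + 2*a^2 - 40*a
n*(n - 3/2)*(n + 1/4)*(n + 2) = n^4 + 3*n^3/4 - 23*n^2/8 - 3*n/4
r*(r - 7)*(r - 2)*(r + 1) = r^4 - 8*r^3 + 5*r^2 + 14*r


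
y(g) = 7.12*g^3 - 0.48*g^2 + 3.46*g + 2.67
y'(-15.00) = 4823.86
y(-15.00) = -24187.23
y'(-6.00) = 778.18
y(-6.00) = -1573.29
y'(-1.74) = 69.80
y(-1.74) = -42.31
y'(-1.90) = 82.39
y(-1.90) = -54.47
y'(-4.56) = 451.99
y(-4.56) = -698.20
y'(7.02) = 1049.35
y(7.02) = 2466.46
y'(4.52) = 435.51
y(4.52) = 666.00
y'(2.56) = 140.99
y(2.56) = 127.84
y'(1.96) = 83.63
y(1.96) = 61.22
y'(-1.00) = 25.78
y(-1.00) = -8.39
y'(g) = 21.36*g^2 - 0.96*g + 3.46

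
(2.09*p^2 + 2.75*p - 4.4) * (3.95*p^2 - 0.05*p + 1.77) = 8.2555*p^4 + 10.758*p^3 - 13.8182*p^2 + 5.0875*p - 7.788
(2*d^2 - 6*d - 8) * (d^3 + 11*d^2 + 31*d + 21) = 2*d^5 + 16*d^4 - 12*d^3 - 232*d^2 - 374*d - 168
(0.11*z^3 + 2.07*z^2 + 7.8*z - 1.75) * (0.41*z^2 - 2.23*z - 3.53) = 0.0451*z^5 + 0.6034*z^4 - 1.8064*z^3 - 25.4186*z^2 - 23.6315*z + 6.1775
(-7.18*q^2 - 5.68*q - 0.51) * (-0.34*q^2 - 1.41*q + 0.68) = 2.4412*q^4 + 12.055*q^3 + 3.2998*q^2 - 3.1433*q - 0.3468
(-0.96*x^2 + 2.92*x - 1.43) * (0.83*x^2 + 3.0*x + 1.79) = -0.7968*x^4 - 0.4564*x^3 + 5.8547*x^2 + 0.9368*x - 2.5597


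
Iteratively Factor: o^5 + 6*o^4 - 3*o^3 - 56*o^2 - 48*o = (o)*(o^4 + 6*o^3 - 3*o^2 - 56*o - 48) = o*(o + 1)*(o^3 + 5*o^2 - 8*o - 48) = o*(o + 1)*(o + 4)*(o^2 + o - 12) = o*(o + 1)*(o + 4)^2*(o - 3)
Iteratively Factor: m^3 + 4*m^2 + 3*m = (m + 3)*(m^2 + m) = m*(m + 3)*(m + 1)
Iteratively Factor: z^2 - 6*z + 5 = (z - 5)*(z - 1)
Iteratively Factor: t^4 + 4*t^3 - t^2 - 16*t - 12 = (t - 2)*(t^3 + 6*t^2 + 11*t + 6) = (t - 2)*(t + 2)*(t^2 + 4*t + 3) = (t - 2)*(t + 1)*(t + 2)*(t + 3)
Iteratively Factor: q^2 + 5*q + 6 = (q + 2)*(q + 3)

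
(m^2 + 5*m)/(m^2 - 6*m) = (m + 5)/(m - 6)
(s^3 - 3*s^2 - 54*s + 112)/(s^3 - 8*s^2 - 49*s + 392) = (s - 2)/(s - 7)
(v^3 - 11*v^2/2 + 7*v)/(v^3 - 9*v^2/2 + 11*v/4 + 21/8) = 4*v*(v - 2)/(4*v^2 - 4*v - 3)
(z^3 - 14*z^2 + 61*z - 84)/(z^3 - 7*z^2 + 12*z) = (z - 7)/z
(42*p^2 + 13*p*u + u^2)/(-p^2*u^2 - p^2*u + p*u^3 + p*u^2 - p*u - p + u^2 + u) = (-42*p^2 - 13*p*u - u^2)/(p^2*u^2 + p^2*u - p*u^3 - p*u^2 + p*u + p - u^2 - u)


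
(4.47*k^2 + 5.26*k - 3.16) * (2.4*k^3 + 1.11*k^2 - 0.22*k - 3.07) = 10.728*k^5 + 17.5857*k^4 - 2.7288*k^3 - 18.3877*k^2 - 15.453*k + 9.7012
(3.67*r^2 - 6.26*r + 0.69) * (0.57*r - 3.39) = 2.0919*r^3 - 16.0095*r^2 + 21.6147*r - 2.3391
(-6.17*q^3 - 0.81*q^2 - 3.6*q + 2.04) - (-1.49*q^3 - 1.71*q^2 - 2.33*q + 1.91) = -4.68*q^3 + 0.9*q^2 - 1.27*q + 0.13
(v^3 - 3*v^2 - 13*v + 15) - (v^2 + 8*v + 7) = v^3 - 4*v^2 - 21*v + 8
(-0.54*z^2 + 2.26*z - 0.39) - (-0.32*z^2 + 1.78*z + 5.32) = -0.22*z^2 + 0.48*z - 5.71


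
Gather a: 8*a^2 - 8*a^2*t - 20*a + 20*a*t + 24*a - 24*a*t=a^2*(8 - 8*t) + a*(4 - 4*t)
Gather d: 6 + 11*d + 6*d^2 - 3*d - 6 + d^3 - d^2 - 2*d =d^3 + 5*d^2 + 6*d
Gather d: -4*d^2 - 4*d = -4*d^2 - 4*d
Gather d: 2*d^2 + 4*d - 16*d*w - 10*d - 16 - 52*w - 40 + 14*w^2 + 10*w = 2*d^2 + d*(-16*w - 6) + 14*w^2 - 42*w - 56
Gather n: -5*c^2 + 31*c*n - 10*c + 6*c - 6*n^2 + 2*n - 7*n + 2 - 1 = -5*c^2 - 4*c - 6*n^2 + n*(31*c - 5) + 1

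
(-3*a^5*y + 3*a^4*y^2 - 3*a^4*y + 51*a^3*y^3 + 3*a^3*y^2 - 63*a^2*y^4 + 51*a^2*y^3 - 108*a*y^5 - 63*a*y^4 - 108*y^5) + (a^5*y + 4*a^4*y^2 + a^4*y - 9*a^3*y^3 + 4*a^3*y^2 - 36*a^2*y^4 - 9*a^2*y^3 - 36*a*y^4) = -2*a^5*y + 7*a^4*y^2 - 2*a^4*y + 42*a^3*y^3 + 7*a^3*y^2 - 99*a^2*y^4 + 42*a^2*y^3 - 108*a*y^5 - 99*a*y^4 - 108*y^5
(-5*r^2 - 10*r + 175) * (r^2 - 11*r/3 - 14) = -5*r^4 + 25*r^3/3 + 845*r^2/3 - 1505*r/3 - 2450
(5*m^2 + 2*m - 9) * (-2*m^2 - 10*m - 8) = -10*m^4 - 54*m^3 - 42*m^2 + 74*m + 72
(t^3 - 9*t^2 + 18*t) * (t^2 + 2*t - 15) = t^5 - 7*t^4 - 15*t^3 + 171*t^2 - 270*t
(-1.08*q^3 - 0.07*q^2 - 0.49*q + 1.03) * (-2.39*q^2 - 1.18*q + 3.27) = 2.5812*q^5 + 1.4417*q^4 - 2.2779*q^3 - 2.1124*q^2 - 2.8177*q + 3.3681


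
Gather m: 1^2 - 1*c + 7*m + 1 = -c + 7*m + 2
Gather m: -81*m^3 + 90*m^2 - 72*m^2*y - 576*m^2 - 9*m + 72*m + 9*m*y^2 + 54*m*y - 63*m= -81*m^3 + m^2*(-72*y - 486) + m*(9*y^2 + 54*y)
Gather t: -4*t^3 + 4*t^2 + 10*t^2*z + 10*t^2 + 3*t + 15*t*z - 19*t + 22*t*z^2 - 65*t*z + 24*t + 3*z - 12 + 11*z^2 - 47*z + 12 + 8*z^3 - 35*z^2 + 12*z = -4*t^3 + t^2*(10*z + 14) + t*(22*z^2 - 50*z + 8) + 8*z^3 - 24*z^2 - 32*z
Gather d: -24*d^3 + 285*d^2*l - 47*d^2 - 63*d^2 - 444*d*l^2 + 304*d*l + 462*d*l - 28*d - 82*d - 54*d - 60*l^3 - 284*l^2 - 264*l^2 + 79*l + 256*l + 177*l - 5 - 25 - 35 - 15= -24*d^3 + d^2*(285*l - 110) + d*(-444*l^2 + 766*l - 164) - 60*l^3 - 548*l^2 + 512*l - 80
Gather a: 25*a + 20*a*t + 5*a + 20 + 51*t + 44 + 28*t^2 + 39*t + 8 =a*(20*t + 30) + 28*t^2 + 90*t + 72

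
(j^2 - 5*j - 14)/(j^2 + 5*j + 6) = (j - 7)/(j + 3)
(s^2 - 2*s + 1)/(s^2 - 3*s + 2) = (s - 1)/(s - 2)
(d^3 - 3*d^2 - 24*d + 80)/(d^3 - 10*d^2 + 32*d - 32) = (d + 5)/(d - 2)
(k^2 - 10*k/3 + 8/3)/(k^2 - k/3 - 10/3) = (3*k - 4)/(3*k + 5)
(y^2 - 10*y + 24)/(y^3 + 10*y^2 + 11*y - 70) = (y^2 - 10*y + 24)/(y^3 + 10*y^2 + 11*y - 70)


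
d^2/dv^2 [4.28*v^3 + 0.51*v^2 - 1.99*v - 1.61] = 25.68*v + 1.02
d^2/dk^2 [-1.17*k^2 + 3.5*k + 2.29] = -2.34000000000000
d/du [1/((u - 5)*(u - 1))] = 2*(3 - u)/(u^4 - 12*u^3 + 46*u^2 - 60*u + 25)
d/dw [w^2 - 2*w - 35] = 2*w - 2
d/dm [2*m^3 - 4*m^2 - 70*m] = 6*m^2 - 8*m - 70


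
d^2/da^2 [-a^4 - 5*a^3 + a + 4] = 6*a*(-2*a - 5)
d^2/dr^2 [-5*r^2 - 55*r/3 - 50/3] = -10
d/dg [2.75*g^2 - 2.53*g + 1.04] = 5.5*g - 2.53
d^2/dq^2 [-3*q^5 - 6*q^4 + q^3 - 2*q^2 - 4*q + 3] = -60*q^3 - 72*q^2 + 6*q - 4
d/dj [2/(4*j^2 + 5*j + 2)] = 2*(-8*j - 5)/(4*j^2 + 5*j + 2)^2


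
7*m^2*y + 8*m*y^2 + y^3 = y*(m + y)*(7*m + y)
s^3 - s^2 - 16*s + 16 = (s - 4)*(s - 1)*(s + 4)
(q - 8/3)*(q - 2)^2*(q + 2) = q^4 - 14*q^3/3 + 4*q^2/3 + 56*q/3 - 64/3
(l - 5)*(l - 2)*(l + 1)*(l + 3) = l^4 - 3*l^3 - 15*l^2 + 19*l + 30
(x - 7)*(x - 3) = x^2 - 10*x + 21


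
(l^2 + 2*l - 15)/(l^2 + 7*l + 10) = (l - 3)/(l + 2)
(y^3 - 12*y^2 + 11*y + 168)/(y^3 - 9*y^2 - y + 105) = (y - 8)/(y - 5)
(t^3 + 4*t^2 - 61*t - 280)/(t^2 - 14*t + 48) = (t^2 + 12*t + 35)/(t - 6)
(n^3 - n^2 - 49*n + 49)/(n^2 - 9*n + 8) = (n^2 - 49)/(n - 8)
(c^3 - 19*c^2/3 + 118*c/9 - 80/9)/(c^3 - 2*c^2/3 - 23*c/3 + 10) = (c - 8/3)/(c + 3)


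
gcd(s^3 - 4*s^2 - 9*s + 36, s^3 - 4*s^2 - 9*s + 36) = s^3 - 4*s^2 - 9*s + 36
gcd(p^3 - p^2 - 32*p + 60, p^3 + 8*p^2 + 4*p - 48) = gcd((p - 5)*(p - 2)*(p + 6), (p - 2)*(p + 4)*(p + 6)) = p^2 + 4*p - 12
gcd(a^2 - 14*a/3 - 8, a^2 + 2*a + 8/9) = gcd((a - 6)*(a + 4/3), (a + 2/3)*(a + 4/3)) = a + 4/3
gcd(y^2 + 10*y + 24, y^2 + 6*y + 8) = y + 4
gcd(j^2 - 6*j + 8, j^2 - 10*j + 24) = j - 4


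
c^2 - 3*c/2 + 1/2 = (c - 1)*(c - 1/2)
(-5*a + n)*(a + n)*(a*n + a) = -5*a^3*n - 5*a^3 - 4*a^2*n^2 - 4*a^2*n + a*n^3 + a*n^2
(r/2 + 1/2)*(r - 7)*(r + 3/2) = r^3/2 - 9*r^2/4 - 8*r - 21/4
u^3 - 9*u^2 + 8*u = u*(u - 8)*(u - 1)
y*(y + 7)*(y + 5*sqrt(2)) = y^3 + 7*y^2 + 5*sqrt(2)*y^2 + 35*sqrt(2)*y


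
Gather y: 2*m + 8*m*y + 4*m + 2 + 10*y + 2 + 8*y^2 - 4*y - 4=6*m + 8*y^2 + y*(8*m + 6)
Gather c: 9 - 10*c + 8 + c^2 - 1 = c^2 - 10*c + 16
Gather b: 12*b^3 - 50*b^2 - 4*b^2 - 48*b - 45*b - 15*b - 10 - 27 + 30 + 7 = 12*b^3 - 54*b^2 - 108*b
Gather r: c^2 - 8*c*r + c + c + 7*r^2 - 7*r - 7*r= c^2 + 2*c + 7*r^2 + r*(-8*c - 14)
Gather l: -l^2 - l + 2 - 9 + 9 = -l^2 - l + 2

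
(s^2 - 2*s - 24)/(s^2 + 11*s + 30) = (s^2 - 2*s - 24)/(s^2 + 11*s + 30)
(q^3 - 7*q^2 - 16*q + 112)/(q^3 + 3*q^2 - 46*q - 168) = (q - 4)/(q + 6)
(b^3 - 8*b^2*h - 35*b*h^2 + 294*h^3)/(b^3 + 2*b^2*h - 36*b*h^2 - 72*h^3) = (b^2 - 14*b*h + 49*h^2)/(b^2 - 4*b*h - 12*h^2)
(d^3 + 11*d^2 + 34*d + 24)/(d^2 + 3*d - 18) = (d^2 + 5*d + 4)/(d - 3)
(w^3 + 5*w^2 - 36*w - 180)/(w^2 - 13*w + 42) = (w^2 + 11*w + 30)/(w - 7)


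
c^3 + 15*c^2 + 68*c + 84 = (c + 2)*(c + 6)*(c + 7)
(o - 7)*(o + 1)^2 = o^3 - 5*o^2 - 13*o - 7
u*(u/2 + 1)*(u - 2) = u^3/2 - 2*u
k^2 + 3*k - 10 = (k - 2)*(k + 5)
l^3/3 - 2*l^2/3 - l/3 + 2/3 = (l/3 + 1/3)*(l - 2)*(l - 1)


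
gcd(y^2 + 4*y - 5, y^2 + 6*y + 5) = y + 5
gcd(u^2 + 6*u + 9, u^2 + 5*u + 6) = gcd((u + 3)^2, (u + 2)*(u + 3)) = u + 3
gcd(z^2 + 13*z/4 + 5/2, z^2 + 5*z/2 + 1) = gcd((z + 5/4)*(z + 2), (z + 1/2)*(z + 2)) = z + 2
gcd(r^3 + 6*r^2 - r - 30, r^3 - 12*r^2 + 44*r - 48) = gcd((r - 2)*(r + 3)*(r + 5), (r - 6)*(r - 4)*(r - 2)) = r - 2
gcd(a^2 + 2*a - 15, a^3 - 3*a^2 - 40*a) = a + 5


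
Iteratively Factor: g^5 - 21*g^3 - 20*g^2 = (g + 4)*(g^4 - 4*g^3 - 5*g^2) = g*(g + 4)*(g^3 - 4*g^2 - 5*g) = g*(g - 5)*(g + 4)*(g^2 + g) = g*(g - 5)*(g + 1)*(g + 4)*(g)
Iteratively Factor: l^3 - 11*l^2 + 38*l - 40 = (l - 4)*(l^2 - 7*l + 10) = (l - 5)*(l - 4)*(l - 2)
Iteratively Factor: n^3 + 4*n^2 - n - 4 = (n + 1)*(n^2 + 3*n - 4) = (n + 1)*(n + 4)*(n - 1)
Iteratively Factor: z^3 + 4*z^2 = (z + 4)*(z^2) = z*(z + 4)*(z)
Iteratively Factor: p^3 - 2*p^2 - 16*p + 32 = (p + 4)*(p^2 - 6*p + 8) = (p - 2)*(p + 4)*(p - 4)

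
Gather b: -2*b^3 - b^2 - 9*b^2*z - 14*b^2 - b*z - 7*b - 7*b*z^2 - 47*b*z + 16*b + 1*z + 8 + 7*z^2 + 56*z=-2*b^3 + b^2*(-9*z - 15) + b*(-7*z^2 - 48*z + 9) + 7*z^2 + 57*z + 8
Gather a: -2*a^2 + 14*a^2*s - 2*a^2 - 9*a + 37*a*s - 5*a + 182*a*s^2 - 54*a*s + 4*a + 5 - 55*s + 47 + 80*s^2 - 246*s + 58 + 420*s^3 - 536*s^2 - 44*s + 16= a^2*(14*s - 4) + a*(182*s^2 - 17*s - 10) + 420*s^3 - 456*s^2 - 345*s + 126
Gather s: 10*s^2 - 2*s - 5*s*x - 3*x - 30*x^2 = 10*s^2 + s*(-5*x - 2) - 30*x^2 - 3*x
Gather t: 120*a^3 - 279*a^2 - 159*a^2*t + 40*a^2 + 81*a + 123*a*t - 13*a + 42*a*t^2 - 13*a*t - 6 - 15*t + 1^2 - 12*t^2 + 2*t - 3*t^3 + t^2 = 120*a^3 - 239*a^2 + 68*a - 3*t^3 + t^2*(42*a - 11) + t*(-159*a^2 + 110*a - 13) - 5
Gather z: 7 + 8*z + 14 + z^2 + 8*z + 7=z^2 + 16*z + 28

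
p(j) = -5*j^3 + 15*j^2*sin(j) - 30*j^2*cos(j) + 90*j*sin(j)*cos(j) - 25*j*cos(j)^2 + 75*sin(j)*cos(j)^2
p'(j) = 30*j^2*sin(j) + 15*j^2*cos(j) - 15*j^2 - 90*j*sin(j)^2 + 50*j*sin(j)*cos(j) + 30*j*sin(j) + 90*j*cos(j)^2 - 60*j*cos(j) - 150*sin(j)^2*cos(j) + 90*sin(j)*cos(j) + 75*cos(j)^3 - 25*cos(j)^2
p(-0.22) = -7.66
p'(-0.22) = 18.17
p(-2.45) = 54.45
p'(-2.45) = -399.78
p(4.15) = -179.48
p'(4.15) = -793.90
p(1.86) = 3.47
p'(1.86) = -36.57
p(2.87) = 38.33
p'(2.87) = 93.62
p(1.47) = 23.47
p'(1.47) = -58.02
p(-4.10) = 1068.53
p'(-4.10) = -12.02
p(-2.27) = -2.08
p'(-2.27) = -231.22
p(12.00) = -14175.74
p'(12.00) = -3319.50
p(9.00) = -1395.51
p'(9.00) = -439.47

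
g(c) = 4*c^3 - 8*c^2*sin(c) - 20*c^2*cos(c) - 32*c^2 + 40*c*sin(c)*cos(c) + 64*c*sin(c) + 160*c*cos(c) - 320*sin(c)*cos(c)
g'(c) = 20*c^2*sin(c) - 8*c^2*cos(c) + 12*c^2 - 40*c*sin(c)^2 - 176*c*sin(c) + 40*c*cos(c)^2 + 24*c*cos(c) - 64*c + 320*sin(c)^2 + 40*sin(c)*cos(c) + 64*sin(c) - 320*cos(c)^2 + 160*cos(c)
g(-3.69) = 127.64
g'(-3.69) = 714.23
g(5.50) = -135.23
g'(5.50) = 236.95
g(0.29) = -39.13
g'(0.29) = -101.02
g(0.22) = -31.39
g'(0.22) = -119.89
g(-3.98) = -166.82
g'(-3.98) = 1321.27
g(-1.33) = 57.64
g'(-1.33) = 131.17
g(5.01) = -293.39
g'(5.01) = 393.55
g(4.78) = -387.66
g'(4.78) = 418.98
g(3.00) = -432.12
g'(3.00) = -480.10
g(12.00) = 1627.50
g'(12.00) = -30.74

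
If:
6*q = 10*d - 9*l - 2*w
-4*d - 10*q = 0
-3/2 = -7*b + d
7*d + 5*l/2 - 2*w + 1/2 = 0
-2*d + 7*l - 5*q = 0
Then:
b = 43/189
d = 5/54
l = 0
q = -1/27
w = 31/54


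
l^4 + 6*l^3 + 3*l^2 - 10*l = l*(l - 1)*(l + 2)*(l + 5)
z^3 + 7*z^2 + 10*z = z*(z + 2)*(z + 5)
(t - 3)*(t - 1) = t^2 - 4*t + 3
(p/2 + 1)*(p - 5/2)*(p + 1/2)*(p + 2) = p^4/2 + p^3 - 21*p^2/8 - 13*p/2 - 5/2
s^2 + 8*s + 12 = (s + 2)*(s + 6)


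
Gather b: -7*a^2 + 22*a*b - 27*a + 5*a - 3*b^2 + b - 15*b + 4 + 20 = -7*a^2 - 22*a - 3*b^2 + b*(22*a - 14) + 24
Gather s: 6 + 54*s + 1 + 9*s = 63*s + 7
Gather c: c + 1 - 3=c - 2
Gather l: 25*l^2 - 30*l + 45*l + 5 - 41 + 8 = 25*l^2 + 15*l - 28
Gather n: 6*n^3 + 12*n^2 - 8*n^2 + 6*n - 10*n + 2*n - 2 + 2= 6*n^3 + 4*n^2 - 2*n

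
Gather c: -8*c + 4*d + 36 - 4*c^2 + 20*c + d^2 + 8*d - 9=-4*c^2 + 12*c + d^2 + 12*d + 27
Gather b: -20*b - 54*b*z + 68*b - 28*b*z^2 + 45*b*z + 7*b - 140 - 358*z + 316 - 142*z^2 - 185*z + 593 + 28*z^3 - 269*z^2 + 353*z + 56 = b*(-28*z^2 - 9*z + 55) + 28*z^3 - 411*z^2 - 190*z + 825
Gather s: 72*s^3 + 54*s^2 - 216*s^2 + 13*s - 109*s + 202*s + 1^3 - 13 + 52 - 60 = 72*s^3 - 162*s^2 + 106*s - 20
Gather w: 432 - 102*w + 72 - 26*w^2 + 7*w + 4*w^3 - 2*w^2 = 4*w^3 - 28*w^2 - 95*w + 504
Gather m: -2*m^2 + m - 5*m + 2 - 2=-2*m^2 - 4*m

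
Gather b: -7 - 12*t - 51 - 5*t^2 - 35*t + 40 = -5*t^2 - 47*t - 18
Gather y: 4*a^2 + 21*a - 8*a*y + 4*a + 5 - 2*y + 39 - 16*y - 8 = 4*a^2 + 25*a + y*(-8*a - 18) + 36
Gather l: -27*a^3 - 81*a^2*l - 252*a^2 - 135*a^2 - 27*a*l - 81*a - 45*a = -27*a^3 - 387*a^2 - 126*a + l*(-81*a^2 - 27*a)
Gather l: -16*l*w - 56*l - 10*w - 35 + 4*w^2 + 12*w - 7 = l*(-16*w - 56) + 4*w^2 + 2*w - 42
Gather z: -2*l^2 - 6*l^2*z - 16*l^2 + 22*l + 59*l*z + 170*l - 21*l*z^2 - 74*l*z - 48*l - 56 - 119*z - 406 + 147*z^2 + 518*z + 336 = -18*l^2 + 144*l + z^2*(147 - 21*l) + z*(-6*l^2 - 15*l + 399) - 126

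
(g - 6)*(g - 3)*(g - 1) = g^3 - 10*g^2 + 27*g - 18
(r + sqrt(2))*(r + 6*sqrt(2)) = r^2 + 7*sqrt(2)*r + 12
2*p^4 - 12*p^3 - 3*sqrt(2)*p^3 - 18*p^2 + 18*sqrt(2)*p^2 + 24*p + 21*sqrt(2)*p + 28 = (p - 7)*(p - 2*sqrt(2))*(sqrt(2)*p + 1)*(sqrt(2)*p + sqrt(2))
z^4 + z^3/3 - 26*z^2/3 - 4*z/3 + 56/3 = (z - 2)^2*(z + 2)*(z + 7/3)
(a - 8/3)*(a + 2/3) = a^2 - 2*a - 16/9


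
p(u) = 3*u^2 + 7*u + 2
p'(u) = 6*u + 7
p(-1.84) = -0.72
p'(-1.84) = -4.04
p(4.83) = 105.80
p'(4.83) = 35.98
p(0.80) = 9.52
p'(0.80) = 11.80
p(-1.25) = -2.06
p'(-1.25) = -0.50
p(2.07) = 29.34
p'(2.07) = 19.42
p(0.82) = 9.76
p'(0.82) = 11.92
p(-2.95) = 7.46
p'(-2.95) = -10.70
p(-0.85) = -1.78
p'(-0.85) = 1.90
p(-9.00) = 182.00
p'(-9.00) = -47.00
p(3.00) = 50.00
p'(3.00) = 25.00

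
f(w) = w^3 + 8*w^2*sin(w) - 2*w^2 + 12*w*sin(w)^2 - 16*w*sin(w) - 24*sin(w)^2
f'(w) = 8*w^2*cos(w) + 3*w^2 + 24*w*sin(w)*cos(w) + 16*w*sin(w) - 16*w*cos(w) - 4*w + 12*sin(w)^2 - 48*sin(w)*cos(w) - 16*sin(w)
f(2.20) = 5.38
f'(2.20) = 24.73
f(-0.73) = -26.66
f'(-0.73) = 72.75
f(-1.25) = -71.04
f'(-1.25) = 88.25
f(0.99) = -16.15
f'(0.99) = -8.27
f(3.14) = 11.29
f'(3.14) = -11.61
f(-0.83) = -34.31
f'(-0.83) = 80.03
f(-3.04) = -59.63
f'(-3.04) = -87.58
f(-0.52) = -13.36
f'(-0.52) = 53.11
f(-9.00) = -1239.82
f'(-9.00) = -473.77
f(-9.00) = -1239.82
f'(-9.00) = -473.77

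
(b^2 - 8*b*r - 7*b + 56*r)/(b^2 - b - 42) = (b - 8*r)/(b + 6)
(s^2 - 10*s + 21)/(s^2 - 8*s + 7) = (s - 3)/(s - 1)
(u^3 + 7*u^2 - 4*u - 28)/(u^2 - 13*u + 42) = (u^3 + 7*u^2 - 4*u - 28)/(u^2 - 13*u + 42)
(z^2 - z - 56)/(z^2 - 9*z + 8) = (z + 7)/(z - 1)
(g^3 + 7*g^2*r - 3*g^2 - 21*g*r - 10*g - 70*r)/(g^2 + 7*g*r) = g - 3 - 10/g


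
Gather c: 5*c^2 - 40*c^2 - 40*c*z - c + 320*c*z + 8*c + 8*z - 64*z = -35*c^2 + c*(280*z + 7) - 56*z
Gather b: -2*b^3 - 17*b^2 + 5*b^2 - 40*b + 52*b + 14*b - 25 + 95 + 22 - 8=-2*b^3 - 12*b^2 + 26*b + 84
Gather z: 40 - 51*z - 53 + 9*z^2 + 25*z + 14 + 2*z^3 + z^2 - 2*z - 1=2*z^3 + 10*z^2 - 28*z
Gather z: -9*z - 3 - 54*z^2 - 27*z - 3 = -54*z^2 - 36*z - 6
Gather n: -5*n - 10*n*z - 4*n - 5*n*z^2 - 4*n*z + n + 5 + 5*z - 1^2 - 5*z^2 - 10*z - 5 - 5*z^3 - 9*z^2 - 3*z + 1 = n*(-5*z^2 - 14*z - 8) - 5*z^3 - 14*z^2 - 8*z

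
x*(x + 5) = x^2 + 5*x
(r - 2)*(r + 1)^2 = r^3 - 3*r - 2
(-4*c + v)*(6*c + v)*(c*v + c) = -24*c^3*v - 24*c^3 + 2*c^2*v^2 + 2*c^2*v + c*v^3 + c*v^2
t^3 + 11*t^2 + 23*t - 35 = (t - 1)*(t + 5)*(t + 7)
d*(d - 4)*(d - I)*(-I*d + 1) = -I*d^4 + 4*I*d^3 - I*d^2 + 4*I*d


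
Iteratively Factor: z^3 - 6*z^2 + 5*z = (z - 1)*(z^2 - 5*z) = z*(z - 1)*(z - 5)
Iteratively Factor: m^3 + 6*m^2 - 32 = (m - 2)*(m^2 + 8*m + 16) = (m - 2)*(m + 4)*(m + 4)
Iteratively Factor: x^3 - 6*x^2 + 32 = (x - 4)*(x^2 - 2*x - 8) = (x - 4)^2*(x + 2)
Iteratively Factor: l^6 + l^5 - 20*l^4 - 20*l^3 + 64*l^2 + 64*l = (l + 1)*(l^5 - 20*l^3 + 64*l) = l*(l + 1)*(l^4 - 20*l^2 + 64) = l*(l + 1)*(l + 4)*(l^3 - 4*l^2 - 4*l + 16) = l*(l - 2)*(l + 1)*(l + 4)*(l^2 - 2*l - 8) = l*(l - 4)*(l - 2)*(l + 1)*(l + 4)*(l + 2)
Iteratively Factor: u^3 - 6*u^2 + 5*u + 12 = (u - 3)*(u^2 - 3*u - 4) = (u - 3)*(u + 1)*(u - 4)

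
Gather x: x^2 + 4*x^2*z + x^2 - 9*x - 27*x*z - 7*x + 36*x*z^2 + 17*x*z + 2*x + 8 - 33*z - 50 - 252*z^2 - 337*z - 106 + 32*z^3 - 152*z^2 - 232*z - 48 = x^2*(4*z + 2) + x*(36*z^2 - 10*z - 14) + 32*z^3 - 404*z^2 - 602*z - 196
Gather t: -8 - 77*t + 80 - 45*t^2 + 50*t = -45*t^2 - 27*t + 72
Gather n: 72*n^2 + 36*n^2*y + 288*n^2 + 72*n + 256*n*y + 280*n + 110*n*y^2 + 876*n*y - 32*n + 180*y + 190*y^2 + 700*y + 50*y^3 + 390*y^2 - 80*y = n^2*(36*y + 360) + n*(110*y^2 + 1132*y + 320) + 50*y^3 + 580*y^2 + 800*y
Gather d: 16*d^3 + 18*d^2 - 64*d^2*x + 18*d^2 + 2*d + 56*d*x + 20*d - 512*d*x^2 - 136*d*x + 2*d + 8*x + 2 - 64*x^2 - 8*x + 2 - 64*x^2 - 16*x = 16*d^3 + d^2*(36 - 64*x) + d*(-512*x^2 - 80*x + 24) - 128*x^2 - 16*x + 4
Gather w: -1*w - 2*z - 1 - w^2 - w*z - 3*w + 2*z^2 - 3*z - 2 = -w^2 + w*(-z - 4) + 2*z^2 - 5*z - 3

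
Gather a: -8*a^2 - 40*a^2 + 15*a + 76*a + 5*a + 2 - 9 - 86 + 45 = -48*a^2 + 96*a - 48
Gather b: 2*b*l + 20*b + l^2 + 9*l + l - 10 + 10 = b*(2*l + 20) + l^2 + 10*l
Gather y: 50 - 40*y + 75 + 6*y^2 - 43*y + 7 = 6*y^2 - 83*y + 132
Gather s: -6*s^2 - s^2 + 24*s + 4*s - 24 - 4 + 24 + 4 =-7*s^2 + 28*s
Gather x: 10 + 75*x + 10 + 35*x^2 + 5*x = 35*x^2 + 80*x + 20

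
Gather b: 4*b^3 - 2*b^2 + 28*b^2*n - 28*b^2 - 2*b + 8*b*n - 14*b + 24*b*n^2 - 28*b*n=4*b^3 + b^2*(28*n - 30) + b*(24*n^2 - 20*n - 16)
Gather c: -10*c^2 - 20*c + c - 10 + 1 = -10*c^2 - 19*c - 9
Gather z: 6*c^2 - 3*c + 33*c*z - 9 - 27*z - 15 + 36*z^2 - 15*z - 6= 6*c^2 - 3*c + 36*z^2 + z*(33*c - 42) - 30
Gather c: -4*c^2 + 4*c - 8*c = -4*c^2 - 4*c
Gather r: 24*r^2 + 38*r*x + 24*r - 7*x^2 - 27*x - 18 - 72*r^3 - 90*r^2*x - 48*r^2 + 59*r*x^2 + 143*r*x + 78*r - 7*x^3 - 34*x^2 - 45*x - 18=-72*r^3 + r^2*(-90*x - 24) + r*(59*x^2 + 181*x + 102) - 7*x^3 - 41*x^2 - 72*x - 36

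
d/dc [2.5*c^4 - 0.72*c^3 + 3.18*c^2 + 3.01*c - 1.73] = 10.0*c^3 - 2.16*c^2 + 6.36*c + 3.01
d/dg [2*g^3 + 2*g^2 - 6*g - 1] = 6*g^2 + 4*g - 6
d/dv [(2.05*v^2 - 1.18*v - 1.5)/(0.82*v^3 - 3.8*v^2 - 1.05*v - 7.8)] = (-1.681*v^4 + 1.9352*v^3 - 2.9465*v^2 - 43.38*v + 7.629)/(0.6724*v^6 - 6.232*v^5 + 12.718*v^4 - 4.812*v^3 + 60.3825*v^2 + 16.38*v + 60.84)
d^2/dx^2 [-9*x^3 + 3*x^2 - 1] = 6 - 54*x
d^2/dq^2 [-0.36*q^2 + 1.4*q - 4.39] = -0.720000000000000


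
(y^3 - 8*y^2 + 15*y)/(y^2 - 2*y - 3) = y*(y - 5)/(y + 1)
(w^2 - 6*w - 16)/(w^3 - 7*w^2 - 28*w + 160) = (w + 2)/(w^2 + w - 20)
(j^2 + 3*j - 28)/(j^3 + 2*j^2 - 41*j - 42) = (j - 4)/(j^2 - 5*j - 6)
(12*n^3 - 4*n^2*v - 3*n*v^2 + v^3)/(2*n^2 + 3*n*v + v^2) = (6*n^2 - 5*n*v + v^2)/(n + v)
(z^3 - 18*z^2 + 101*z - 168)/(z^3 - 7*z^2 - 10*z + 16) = (z^2 - 10*z + 21)/(z^2 + z - 2)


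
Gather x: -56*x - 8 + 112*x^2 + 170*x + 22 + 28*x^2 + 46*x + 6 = 140*x^2 + 160*x + 20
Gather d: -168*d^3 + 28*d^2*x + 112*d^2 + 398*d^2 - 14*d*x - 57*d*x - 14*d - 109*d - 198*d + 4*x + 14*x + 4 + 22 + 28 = -168*d^3 + d^2*(28*x + 510) + d*(-71*x - 321) + 18*x + 54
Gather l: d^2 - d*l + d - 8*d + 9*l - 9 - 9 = d^2 - 7*d + l*(9 - d) - 18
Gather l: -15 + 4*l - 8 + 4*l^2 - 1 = 4*l^2 + 4*l - 24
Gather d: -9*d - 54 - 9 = -9*d - 63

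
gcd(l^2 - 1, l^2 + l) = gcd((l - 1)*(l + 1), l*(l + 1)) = l + 1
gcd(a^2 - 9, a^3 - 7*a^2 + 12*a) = a - 3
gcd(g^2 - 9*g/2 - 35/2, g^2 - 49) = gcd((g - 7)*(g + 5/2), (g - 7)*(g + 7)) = g - 7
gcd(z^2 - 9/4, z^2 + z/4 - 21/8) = z - 3/2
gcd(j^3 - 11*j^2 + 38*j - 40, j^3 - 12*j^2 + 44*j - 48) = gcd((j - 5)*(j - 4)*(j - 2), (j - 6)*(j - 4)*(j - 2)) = j^2 - 6*j + 8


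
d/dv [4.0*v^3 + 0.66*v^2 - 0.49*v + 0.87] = 12.0*v^2 + 1.32*v - 0.49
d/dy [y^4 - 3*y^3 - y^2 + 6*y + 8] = 4*y^3 - 9*y^2 - 2*y + 6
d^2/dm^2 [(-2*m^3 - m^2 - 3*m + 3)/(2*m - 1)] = 2*(-8*m^3 + 12*m^2 - 6*m + 5)/(8*m^3 - 12*m^2 + 6*m - 1)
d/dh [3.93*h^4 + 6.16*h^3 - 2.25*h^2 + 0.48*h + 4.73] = 15.72*h^3 + 18.48*h^2 - 4.5*h + 0.48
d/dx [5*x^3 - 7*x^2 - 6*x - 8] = 15*x^2 - 14*x - 6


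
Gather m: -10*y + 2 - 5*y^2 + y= -5*y^2 - 9*y + 2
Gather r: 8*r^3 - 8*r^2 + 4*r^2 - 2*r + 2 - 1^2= 8*r^3 - 4*r^2 - 2*r + 1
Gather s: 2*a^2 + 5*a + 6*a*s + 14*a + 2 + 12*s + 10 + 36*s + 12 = 2*a^2 + 19*a + s*(6*a + 48) + 24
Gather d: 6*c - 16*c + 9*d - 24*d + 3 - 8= -10*c - 15*d - 5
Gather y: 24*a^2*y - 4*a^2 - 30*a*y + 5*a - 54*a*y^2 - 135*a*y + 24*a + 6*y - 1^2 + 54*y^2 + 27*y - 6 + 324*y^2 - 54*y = -4*a^2 + 29*a + y^2*(378 - 54*a) + y*(24*a^2 - 165*a - 21) - 7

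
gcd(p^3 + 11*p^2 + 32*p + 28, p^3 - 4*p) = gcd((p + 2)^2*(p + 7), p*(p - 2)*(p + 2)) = p + 2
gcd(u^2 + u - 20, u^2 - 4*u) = u - 4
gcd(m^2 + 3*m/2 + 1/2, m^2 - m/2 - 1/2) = m + 1/2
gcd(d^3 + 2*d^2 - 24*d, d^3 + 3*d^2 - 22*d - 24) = d^2 + 2*d - 24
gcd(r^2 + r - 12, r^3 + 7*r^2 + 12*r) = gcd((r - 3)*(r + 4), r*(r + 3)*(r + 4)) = r + 4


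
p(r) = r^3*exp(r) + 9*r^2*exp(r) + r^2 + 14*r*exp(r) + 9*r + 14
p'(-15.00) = -21.00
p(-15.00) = 104.00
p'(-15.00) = -21.00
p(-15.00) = 104.00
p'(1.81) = 728.54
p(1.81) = 404.80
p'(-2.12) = 3.63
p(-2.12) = -0.44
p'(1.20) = 248.48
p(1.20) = 130.78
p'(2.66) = 2914.30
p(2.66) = 1756.87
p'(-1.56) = 3.67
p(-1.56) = 1.61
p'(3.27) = 7433.25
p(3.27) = 4710.75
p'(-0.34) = 11.50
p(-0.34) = 8.38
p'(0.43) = 56.07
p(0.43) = 29.99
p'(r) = r^3*exp(r) + 12*r^2*exp(r) + 32*r*exp(r) + 2*r + 14*exp(r) + 9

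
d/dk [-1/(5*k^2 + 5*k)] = (2*k + 1)/(5*k^2*(k + 1)^2)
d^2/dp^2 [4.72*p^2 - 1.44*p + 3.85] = 9.44000000000000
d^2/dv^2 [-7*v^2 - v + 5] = -14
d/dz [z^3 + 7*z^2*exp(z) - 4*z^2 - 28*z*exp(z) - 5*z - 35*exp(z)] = 7*z^2*exp(z) + 3*z^2 - 14*z*exp(z) - 8*z - 63*exp(z) - 5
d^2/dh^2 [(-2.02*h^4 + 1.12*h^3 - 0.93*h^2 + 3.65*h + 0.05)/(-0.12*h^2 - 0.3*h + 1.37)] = (0.0581760000000001*h^6 + 0.43632*h^5 - 0.901728000000002*h^4 - 14.025456*h^3 + 49.171008*h^2 - 16.223928*h + 0.465294)/(0.001728*h^6 + 0.01296*h^5 - 0.026784*h^4 - 0.26892*h^3 + 0.305784*h^2 + 1.68921*h - 2.571353)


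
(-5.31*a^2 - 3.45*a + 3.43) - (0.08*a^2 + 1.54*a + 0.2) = -5.39*a^2 - 4.99*a + 3.23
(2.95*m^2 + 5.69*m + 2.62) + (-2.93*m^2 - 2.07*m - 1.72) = 0.02*m^2 + 3.62*m + 0.9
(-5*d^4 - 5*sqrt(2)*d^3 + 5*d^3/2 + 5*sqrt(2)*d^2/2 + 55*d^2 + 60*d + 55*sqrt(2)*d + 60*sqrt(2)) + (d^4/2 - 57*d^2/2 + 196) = -9*d^4/2 - 5*sqrt(2)*d^3 + 5*d^3/2 + 5*sqrt(2)*d^2/2 + 53*d^2/2 + 60*d + 55*sqrt(2)*d + 60*sqrt(2) + 196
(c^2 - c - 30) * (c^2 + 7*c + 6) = c^4 + 6*c^3 - 31*c^2 - 216*c - 180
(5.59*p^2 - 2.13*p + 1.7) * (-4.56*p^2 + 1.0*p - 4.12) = -25.4904*p^4 + 15.3028*p^3 - 32.9128*p^2 + 10.4756*p - 7.004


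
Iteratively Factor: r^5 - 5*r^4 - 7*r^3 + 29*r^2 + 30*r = (r + 1)*(r^4 - 6*r^3 - r^2 + 30*r) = (r - 3)*(r + 1)*(r^3 - 3*r^2 - 10*r) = (r - 5)*(r - 3)*(r + 1)*(r^2 + 2*r) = (r - 5)*(r - 3)*(r + 1)*(r + 2)*(r)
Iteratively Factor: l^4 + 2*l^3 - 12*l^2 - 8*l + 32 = (l - 2)*(l^3 + 4*l^2 - 4*l - 16) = (l - 2)^2*(l^2 + 6*l + 8) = (l - 2)^2*(l + 4)*(l + 2)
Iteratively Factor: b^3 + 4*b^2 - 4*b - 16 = (b + 2)*(b^2 + 2*b - 8) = (b - 2)*(b + 2)*(b + 4)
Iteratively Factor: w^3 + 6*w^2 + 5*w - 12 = (w + 4)*(w^2 + 2*w - 3) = (w - 1)*(w + 4)*(w + 3)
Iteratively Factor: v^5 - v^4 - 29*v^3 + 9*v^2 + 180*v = (v + 3)*(v^4 - 4*v^3 - 17*v^2 + 60*v) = (v - 3)*(v + 3)*(v^3 - v^2 - 20*v) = (v - 3)*(v + 3)*(v + 4)*(v^2 - 5*v) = v*(v - 3)*(v + 3)*(v + 4)*(v - 5)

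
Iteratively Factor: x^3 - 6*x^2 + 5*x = (x)*(x^2 - 6*x + 5) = x*(x - 1)*(x - 5)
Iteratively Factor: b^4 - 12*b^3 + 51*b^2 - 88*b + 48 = (b - 1)*(b^3 - 11*b^2 + 40*b - 48) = (b - 4)*(b - 1)*(b^2 - 7*b + 12) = (b - 4)*(b - 3)*(b - 1)*(b - 4)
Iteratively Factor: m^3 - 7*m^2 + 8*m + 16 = (m + 1)*(m^2 - 8*m + 16) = (m - 4)*(m + 1)*(m - 4)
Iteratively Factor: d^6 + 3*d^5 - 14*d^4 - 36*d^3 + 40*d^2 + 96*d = (d + 4)*(d^5 - d^4 - 10*d^3 + 4*d^2 + 24*d) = (d - 3)*(d + 4)*(d^4 + 2*d^3 - 4*d^2 - 8*d) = d*(d - 3)*(d + 4)*(d^3 + 2*d^2 - 4*d - 8) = d*(d - 3)*(d + 2)*(d + 4)*(d^2 - 4) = d*(d - 3)*(d - 2)*(d + 2)*(d + 4)*(d + 2)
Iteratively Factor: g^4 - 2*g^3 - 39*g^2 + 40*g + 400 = (g - 5)*(g^3 + 3*g^2 - 24*g - 80) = (g - 5)*(g + 4)*(g^2 - g - 20) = (g - 5)^2*(g + 4)*(g + 4)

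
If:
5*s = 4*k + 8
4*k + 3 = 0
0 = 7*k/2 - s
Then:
No Solution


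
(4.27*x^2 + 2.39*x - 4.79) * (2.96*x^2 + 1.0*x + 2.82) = 12.6392*x^4 + 11.3444*x^3 + 0.252999999999998*x^2 + 1.9498*x - 13.5078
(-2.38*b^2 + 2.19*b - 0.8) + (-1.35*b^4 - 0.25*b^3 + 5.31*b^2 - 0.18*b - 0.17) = -1.35*b^4 - 0.25*b^3 + 2.93*b^2 + 2.01*b - 0.97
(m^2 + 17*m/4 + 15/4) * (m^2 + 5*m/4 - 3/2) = m^4 + 11*m^3/2 + 121*m^2/16 - 27*m/16 - 45/8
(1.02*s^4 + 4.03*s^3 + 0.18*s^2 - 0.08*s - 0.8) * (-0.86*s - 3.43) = -0.8772*s^5 - 6.9644*s^4 - 13.9777*s^3 - 0.5486*s^2 + 0.9624*s + 2.744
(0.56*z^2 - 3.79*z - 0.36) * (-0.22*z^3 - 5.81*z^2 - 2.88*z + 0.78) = -0.1232*z^5 - 2.4198*z^4 + 20.4863*z^3 + 13.4436*z^2 - 1.9194*z - 0.2808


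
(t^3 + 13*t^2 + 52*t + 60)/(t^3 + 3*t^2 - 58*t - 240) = (t + 2)/(t - 8)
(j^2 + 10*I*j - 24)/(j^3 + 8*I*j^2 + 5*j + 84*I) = (j + 6*I)/(j^2 + 4*I*j + 21)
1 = 1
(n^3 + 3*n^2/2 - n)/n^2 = n + 3/2 - 1/n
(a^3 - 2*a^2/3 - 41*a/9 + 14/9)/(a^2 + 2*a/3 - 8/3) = (9*a^2 - 24*a + 7)/(3*(3*a - 4))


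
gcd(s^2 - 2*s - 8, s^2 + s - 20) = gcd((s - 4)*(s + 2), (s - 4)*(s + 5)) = s - 4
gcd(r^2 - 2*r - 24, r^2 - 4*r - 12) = r - 6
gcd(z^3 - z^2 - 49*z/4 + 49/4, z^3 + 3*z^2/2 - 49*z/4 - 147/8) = z^2 - 49/4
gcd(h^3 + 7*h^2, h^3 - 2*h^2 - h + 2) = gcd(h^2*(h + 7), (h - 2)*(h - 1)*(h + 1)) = 1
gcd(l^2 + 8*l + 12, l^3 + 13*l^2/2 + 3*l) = l + 6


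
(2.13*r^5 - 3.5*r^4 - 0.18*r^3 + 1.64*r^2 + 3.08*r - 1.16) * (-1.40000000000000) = -2.982*r^5 + 4.9*r^4 + 0.252*r^3 - 2.296*r^2 - 4.312*r + 1.624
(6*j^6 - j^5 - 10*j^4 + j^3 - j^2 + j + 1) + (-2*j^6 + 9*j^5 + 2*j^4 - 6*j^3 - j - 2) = 4*j^6 + 8*j^5 - 8*j^4 - 5*j^3 - j^2 - 1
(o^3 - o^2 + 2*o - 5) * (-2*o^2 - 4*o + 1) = -2*o^5 - 2*o^4 + o^3 + o^2 + 22*o - 5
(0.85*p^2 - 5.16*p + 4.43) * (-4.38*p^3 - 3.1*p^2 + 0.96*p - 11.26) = -3.723*p^5 + 19.9658*p^4 - 2.5914*p^3 - 28.2576*p^2 + 62.3544*p - 49.8818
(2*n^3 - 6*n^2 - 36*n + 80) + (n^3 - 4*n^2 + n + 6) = 3*n^3 - 10*n^2 - 35*n + 86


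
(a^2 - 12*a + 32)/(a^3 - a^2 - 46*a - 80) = (a - 4)/(a^2 + 7*a + 10)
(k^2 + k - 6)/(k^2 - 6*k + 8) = (k + 3)/(k - 4)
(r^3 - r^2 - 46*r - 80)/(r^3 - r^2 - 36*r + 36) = (r^3 - r^2 - 46*r - 80)/(r^3 - r^2 - 36*r + 36)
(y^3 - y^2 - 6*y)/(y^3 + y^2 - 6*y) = (y^2 - y - 6)/(y^2 + y - 6)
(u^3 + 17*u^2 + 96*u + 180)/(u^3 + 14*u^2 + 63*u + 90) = (u + 6)/(u + 3)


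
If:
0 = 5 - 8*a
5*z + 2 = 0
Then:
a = 5/8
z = -2/5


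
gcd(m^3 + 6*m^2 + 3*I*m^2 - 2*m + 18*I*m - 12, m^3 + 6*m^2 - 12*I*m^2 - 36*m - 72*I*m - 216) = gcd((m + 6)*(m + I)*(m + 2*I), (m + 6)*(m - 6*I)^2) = m + 6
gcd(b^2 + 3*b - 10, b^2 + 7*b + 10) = b + 5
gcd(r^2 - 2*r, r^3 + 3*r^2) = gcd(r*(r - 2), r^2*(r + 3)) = r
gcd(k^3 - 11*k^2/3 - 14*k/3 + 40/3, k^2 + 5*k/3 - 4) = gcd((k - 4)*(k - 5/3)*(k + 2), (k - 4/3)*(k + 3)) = 1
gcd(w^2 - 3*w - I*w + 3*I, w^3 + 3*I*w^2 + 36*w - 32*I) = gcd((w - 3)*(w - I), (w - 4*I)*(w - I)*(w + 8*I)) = w - I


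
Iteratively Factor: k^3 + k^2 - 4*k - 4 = (k + 1)*(k^2 - 4) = (k - 2)*(k + 1)*(k + 2)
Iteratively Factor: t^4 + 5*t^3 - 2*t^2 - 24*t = (t + 3)*(t^3 + 2*t^2 - 8*t) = t*(t + 3)*(t^2 + 2*t - 8) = t*(t + 3)*(t + 4)*(t - 2)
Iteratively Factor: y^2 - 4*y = (y)*(y - 4)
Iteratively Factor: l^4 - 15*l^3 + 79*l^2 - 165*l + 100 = (l - 4)*(l^3 - 11*l^2 + 35*l - 25) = (l - 5)*(l - 4)*(l^2 - 6*l + 5) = (l - 5)^2*(l - 4)*(l - 1)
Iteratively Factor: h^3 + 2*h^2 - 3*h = (h + 3)*(h^2 - h) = h*(h + 3)*(h - 1)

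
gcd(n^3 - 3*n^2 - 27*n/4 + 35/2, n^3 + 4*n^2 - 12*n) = n - 2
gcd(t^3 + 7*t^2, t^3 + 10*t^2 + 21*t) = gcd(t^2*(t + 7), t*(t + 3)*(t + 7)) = t^2 + 7*t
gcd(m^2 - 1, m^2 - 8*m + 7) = m - 1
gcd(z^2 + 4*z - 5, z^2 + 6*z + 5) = z + 5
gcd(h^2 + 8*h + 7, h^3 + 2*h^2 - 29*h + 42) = h + 7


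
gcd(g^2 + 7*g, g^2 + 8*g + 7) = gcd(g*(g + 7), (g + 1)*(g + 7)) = g + 7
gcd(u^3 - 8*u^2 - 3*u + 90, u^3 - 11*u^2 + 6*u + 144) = u^2 - 3*u - 18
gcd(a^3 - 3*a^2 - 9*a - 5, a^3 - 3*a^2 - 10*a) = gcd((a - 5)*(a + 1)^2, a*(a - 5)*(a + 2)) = a - 5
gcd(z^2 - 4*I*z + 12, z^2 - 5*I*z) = 1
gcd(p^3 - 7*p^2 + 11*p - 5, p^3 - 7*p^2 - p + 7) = p - 1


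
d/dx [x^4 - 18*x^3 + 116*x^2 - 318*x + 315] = 4*x^3 - 54*x^2 + 232*x - 318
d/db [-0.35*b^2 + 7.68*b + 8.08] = 7.68 - 0.7*b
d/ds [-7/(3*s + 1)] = 21/(3*s + 1)^2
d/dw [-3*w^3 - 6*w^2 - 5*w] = -9*w^2 - 12*w - 5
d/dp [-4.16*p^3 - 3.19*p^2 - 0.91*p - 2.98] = -12.48*p^2 - 6.38*p - 0.91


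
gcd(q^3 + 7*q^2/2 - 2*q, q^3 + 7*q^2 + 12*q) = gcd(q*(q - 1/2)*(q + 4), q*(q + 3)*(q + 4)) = q^2 + 4*q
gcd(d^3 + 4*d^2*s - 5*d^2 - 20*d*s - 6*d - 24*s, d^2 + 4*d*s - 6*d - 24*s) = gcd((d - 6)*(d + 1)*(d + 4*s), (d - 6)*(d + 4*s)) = d^2 + 4*d*s - 6*d - 24*s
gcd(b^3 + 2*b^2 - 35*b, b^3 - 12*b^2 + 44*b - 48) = 1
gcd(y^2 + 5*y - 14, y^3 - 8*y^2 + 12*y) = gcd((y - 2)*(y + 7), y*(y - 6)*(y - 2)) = y - 2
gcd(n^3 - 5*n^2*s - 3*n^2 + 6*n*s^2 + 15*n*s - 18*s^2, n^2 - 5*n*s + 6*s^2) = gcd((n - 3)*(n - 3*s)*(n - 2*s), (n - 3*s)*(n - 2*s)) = n^2 - 5*n*s + 6*s^2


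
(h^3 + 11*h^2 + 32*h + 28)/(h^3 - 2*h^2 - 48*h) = (h^3 + 11*h^2 + 32*h + 28)/(h*(h^2 - 2*h - 48))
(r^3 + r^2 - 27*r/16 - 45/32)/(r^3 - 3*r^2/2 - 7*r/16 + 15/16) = (r + 3/2)/(r - 1)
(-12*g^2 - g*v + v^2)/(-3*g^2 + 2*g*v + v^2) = (-4*g + v)/(-g + v)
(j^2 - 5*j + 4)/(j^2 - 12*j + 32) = (j - 1)/(j - 8)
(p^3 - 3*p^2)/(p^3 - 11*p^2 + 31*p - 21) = p^2/(p^2 - 8*p + 7)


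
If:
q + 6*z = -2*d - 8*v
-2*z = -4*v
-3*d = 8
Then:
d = -8/3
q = 16/3 - 10*z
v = z/2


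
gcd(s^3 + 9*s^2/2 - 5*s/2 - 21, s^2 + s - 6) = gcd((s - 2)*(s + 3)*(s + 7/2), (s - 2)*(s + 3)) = s^2 + s - 6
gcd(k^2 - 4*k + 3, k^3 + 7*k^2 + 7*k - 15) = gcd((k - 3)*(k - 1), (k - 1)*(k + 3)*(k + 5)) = k - 1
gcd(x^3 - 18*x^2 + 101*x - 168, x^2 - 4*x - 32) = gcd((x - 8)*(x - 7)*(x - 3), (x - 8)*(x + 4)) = x - 8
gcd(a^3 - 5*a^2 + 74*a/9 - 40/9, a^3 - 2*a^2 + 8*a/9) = a - 4/3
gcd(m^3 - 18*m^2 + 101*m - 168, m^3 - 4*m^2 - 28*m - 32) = m - 8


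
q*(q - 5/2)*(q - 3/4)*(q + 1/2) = q^4 - 11*q^3/4 + q^2/4 + 15*q/16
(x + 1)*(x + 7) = x^2 + 8*x + 7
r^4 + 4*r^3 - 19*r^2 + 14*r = r*(r - 2)*(r - 1)*(r + 7)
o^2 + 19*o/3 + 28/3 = (o + 7/3)*(o + 4)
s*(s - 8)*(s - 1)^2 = s^4 - 10*s^3 + 17*s^2 - 8*s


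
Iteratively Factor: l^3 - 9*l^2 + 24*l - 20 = (l - 5)*(l^2 - 4*l + 4) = (l - 5)*(l - 2)*(l - 2)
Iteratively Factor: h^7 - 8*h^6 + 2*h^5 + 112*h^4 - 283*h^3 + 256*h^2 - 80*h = (h - 1)*(h^6 - 7*h^5 - 5*h^4 + 107*h^3 - 176*h^2 + 80*h) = (h - 4)*(h - 1)*(h^5 - 3*h^4 - 17*h^3 + 39*h^2 - 20*h) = (h - 5)*(h - 4)*(h - 1)*(h^4 + 2*h^3 - 7*h^2 + 4*h) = (h - 5)*(h - 4)*(h - 1)*(h + 4)*(h^3 - 2*h^2 + h) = h*(h - 5)*(h - 4)*(h - 1)*(h + 4)*(h^2 - 2*h + 1) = h*(h - 5)*(h - 4)*(h - 1)^2*(h + 4)*(h - 1)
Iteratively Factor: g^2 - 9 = (g + 3)*(g - 3)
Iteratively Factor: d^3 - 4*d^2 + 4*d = (d - 2)*(d^2 - 2*d) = d*(d - 2)*(d - 2)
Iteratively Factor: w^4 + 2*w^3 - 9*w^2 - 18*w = (w + 3)*(w^3 - w^2 - 6*w) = (w - 3)*(w + 3)*(w^2 + 2*w) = (w - 3)*(w + 2)*(w + 3)*(w)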